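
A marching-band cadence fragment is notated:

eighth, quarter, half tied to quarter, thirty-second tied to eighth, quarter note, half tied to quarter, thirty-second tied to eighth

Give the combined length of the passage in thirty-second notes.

78

Express everything in thirty-second notes: eighth = 4; quarter = 8; half tied to quarter (half + quarter) = 24; thirty-second tied to eighth (thirty-second + eighth) = 5; quarter note = 8; half tied to quarter (half + quarter) = 24; thirty-second tied to eighth (thirty-second + eighth) = 5.
Total: 4 + 8 + 24 + 5 + 8 + 24 + 5 = 78 thirty-second notes.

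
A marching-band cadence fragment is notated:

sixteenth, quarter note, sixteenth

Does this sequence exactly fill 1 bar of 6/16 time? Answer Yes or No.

Yes

One bar of 6/16 = 6 sixteenth notes.
In sixteenth notes: sixteenth = 1; quarter note = 4; sixteenth = 1.
Adding: 1 + 4 + 1 = 6.
6 equals 6, so the answer is Yes.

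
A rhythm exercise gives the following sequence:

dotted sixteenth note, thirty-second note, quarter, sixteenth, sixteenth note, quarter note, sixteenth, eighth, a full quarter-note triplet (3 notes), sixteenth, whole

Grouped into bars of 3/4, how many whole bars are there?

3

One bar of 3/4 = 24 thirty-second notes.
Each duration in thirty-second notes: dotted sixteenth note = 3; thirty-second note = 1; quarter = 8; sixteenth = 2; sixteenth note = 2; quarter note = 8; sixteenth = 2; eighth = 4; a full quarter-note triplet (3 notes) (three triplet quarters span one half) = 16; sixteenth = 2; whole = 32.
Altogether 3 + 1 + 8 + 2 + 2 + 8 + 2 + 4 + 16 + 2 + 32 = 80.
80 ÷ 24 = 3 complete bars with 8 left over.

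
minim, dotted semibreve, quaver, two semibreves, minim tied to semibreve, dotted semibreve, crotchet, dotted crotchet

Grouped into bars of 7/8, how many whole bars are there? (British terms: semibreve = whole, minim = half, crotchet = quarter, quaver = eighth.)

8

One bar of 7/8 = 7 eighth notes.
Express everything in eighth notes: minim = 4; dotted semibreve = 12; quaver = 1; semibreve = 8; semibreve = 8; minim tied to semibreve (minim + semibreve) = 12; dotted semibreve = 12; crotchet = 2; dotted crotchet = 3.
Altogether 4 + 12 + 1 + 8 + 8 + 12 + 12 + 2 + 3 = 62.
62 ÷ 7 = 8 complete bars with 6 left over.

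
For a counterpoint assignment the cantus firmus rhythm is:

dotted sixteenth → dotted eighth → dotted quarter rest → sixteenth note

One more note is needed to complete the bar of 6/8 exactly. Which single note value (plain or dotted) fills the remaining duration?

The bar of 6/8 = 24 thirty-second notes.
In thirty-second notes: dotted sixteenth = 3; dotted eighth = 6; dotted quarter rest = 12; sixteenth note = 2.
Altogether 3 + 6 + 12 + 2 = 23.
Remaining: 24 − 23 = 1 thirty-second note, which is a thirty-second note.

thirty-second note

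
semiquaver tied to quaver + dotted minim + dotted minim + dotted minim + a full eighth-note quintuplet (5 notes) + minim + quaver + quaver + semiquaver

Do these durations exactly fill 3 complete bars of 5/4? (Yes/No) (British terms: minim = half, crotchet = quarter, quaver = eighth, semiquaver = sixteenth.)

One bar of 5/4 = 20 sixteenth notes, so 3 bars = 60.
Convert each value to sixteenth notes: semiquaver tied to quaver (semiquaver + quaver) = 3; dotted minim = 12; dotted minim = 12; dotted minim = 12; a full eighth-note quintuplet (5 notes) (five quintuplet eighths span one half) = 8; minim = 8; quaver = 2; quaver = 2; semiquaver = 1.
Sum: 3 + 12 + 12 + 12 + 8 + 8 + 2 + 2 + 1 = 60.
60 equals 60, so the answer is Yes.

Yes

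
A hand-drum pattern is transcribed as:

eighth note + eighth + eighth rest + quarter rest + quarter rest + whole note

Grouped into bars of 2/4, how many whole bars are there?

One bar of 2/4 = 4 eighth notes.
Working in eighth notes: eighth note = 1; eighth = 1; eighth rest = 1; quarter rest = 2; quarter rest = 2; whole note = 8.
Total: 1 + 1 + 1 + 2 + 2 + 8 = 15.
15 ÷ 4 = 3 complete bars with 3 left over.

3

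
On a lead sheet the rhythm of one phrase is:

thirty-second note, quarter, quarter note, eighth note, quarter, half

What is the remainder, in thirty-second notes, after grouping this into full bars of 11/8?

One bar of 11/8 = 44 thirty-second notes.
Each duration in thirty-second notes: thirty-second note = 1; quarter = 8; quarter note = 8; eighth note = 4; quarter = 8; half = 16.
Altogether 1 + 8 + 8 + 4 + 8 + 16 = 45.
45 ÷ 44 = 1 complete bar with 1 thirty-second note remaining.

1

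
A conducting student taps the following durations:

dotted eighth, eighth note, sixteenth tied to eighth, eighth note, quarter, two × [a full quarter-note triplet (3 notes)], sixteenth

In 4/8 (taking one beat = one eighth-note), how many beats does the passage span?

15.5

One eighth-note beat = 2 sixteenth notes.
Each duration in sixteenth notes: dotted eighth = 3; eighth note = 2; sixteenth tied to eighth (sixteenth + eighth) = 3; eighth note = 2; quarter = 4; a full quarter-note triplet (3 notes) (three triplet quarters span one half) = 8; a full quarter-note triplet (3 notes) (three triplet quarters span one half) = 8; sixteenth = 1.
Adding: 3 + 2 + 3 + 2 + 4 + 8 + 8 + 1 = 31.
31 ÷ 2 = 15.5 beats.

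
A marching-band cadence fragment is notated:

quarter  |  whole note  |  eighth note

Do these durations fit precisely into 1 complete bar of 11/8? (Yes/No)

One bar of 11/8 = 11 eighth notes.
Each duration in eighth notes: quarter = 2; whole note = 8; eighth note = 1.
Sum: 2 + 8 + 1 = 11.
11 equals 11, so the answer is Yes.

Yes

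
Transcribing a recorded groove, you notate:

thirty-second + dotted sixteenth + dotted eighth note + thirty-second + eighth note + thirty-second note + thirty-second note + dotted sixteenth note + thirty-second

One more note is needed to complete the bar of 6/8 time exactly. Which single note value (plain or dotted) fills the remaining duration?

The bar of 6/8 = 24 thirty-second notes.
Each duration in thirty-second notes: thirty-second = 1; dotted sixteenth = 3; dotted eighth note = 6; thirty-second = 1; eighth note = 4; thirty-second note = 1; thirty-second note = 1; dotted sixteenth note = 3; thirty-second = 1.
Adding: 1 + 3 + 6 + 1 + 4 + 1 + 1 + 3 + 1 = 21.
Remaining: 24 − 21 = 3 thirty-second notes, which is a dotted sixteenth note.

dotted sixteenth note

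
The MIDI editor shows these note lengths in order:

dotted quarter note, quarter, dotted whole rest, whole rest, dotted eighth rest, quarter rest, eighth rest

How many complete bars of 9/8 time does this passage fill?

3

One bar of 9/8 = 18 sixteenth notes.
In sixteenth notes: dotted quarter note = 6; quarter = 4; dotted whole rest = 24; whole rest = 16; dotted eighth rest = 3; quarter rest = 4; eighth rest = 2.
Adding: 6 + 4 + 24 + 16 + 3 + 4 + 2 = 59.
59 ÷ 18 = 3 complete bars with 5 left over.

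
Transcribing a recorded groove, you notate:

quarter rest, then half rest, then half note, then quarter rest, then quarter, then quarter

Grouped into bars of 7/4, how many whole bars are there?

One bar of 7/4 = 7 quarter notes.
Express everything in quarter notes: quarter rest = 1; half rest = 2; half note = 2; quarter rest = 1; quarter = 1; quarter = 1.
Altogether 1 + 2 + 2 + 1 + 1 + 1 = 8.
8 ÷ 7 = 1 complete bar with 1 left over.

1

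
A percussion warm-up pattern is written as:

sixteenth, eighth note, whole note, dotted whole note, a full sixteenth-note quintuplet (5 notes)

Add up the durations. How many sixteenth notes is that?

47

Each duration in sixteenth notes: sixteenth = 1; eighth note = 2; whole note = 16; dotted whole note = 24; a full sixteenth-note quintuplet (5 notes) (five quintuplet sixteenths span one quarter) = 4.
Adding: 1 + 2 + 16 + 24 + 4 = 47 sixteenth notes.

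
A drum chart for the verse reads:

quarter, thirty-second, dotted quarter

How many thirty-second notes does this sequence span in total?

Each duration in thirty-second notes: quarter = 8; thirty-second = 1; dotted quarter = 12.
Altogether 8 + 1 + 12 = 21 thirty-second notes.

21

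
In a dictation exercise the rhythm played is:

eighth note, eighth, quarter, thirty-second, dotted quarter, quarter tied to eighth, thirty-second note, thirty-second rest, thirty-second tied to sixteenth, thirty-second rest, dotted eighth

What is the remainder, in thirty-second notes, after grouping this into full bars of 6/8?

One bar of 6/8 = 24 thirty-second notes.
Express everything in thirty-second notes: eighth note = 4; eighth = 4; quarter = 8; thirty-second = 1; dotted quarter = 12; quarter tied to eighth (quarter + eighth) = 12; thirty-second note = 1; thirty-second rest = 1; thirty-second tied to sixteenth (thirty-second + sixteenth) = 3; thirty-second rest = 1; dotted eighth = 6.
Total: 4 + 4 + 8 + 1 + 12 + 12 + 1 + 1 + 3 + 1 + 6 = 53.
53 ÷ 24 = 2 complete bars with 5 thirty-second notes remaining.

5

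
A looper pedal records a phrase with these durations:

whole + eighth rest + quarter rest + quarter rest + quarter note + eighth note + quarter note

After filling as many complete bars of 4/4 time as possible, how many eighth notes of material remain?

2

One bar of 4/4 = 8 eighth notes.
Working in eighth notes: whole = 8; eighth rest = 1; quarter rest = 2; quarter rest = 2; quarter note = 2; eighth note = 1; quarter note = 2.
Sum: 8 + 1 + 2 + 2 + 2 + 1 + 2 = 18.
18 ÷ 8 = 2 complete bars with 2 eighth notes remaining.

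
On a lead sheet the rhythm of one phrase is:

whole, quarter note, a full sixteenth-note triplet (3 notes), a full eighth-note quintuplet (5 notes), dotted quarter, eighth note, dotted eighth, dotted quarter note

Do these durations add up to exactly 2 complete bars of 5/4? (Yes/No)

One bar of 5/4 = 20 sixteenth notes, so 2 bars = 40.
Each duration in sixteenth notes: whole = 16; quarter note = 4; a full sixteenth-note triplet (3 notes) (three triplet sixteenths span one eighth) = 2; a full eighth-note quintuplet (5 notes) (five quintuplet eighths span one half) = 8; dotted quarter = 6; eighth note = 2; dotted eighth = 3; dotted quarter note = 6.
Altogether 16 + 4 + 2 + 8 + 6 + 2 + 3 + 6 = 47.
47 exceeds 40, so the answer is No.

No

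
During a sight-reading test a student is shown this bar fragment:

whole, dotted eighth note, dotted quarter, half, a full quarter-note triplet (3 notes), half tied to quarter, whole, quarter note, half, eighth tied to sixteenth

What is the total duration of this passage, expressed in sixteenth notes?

84

Working in sixteenth notes: whole = 16; dotted eighth note = 3; dotted quarter = 6; half = 8; a full quarter-note triplet (3 notes) (three triplet quarters span one half) = 8; half tied to quarter (half + quarter) = 12; whole = 16; quarter note = 4; half = 8; eighth tied to sixteenth (eighth + sixteenth) = 3.
Adding: 16 + 3 + 6 + 8 + 8 + 12 + 16 + 4 + 8 + 3 = 84 sixteenth notes.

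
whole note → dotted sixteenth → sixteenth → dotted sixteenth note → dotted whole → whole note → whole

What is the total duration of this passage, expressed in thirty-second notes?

Each duration in thirty-second notes: whole note = 32; dotted sixteenth = 3; sixteenth = 2; dotted sixteenth note = 3; dotted whole = 48; whole note = 32; whole = 32.
Total: 32 + 3 + 2 + 3 + 48 + 32 + 32 = 152 thirty-second notes.

152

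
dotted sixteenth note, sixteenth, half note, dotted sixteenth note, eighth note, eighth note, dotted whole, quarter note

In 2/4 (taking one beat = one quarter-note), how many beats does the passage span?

11

One quarter-note beat = 8 thirty-second notes.
In thirty-second notes: dotted sixteenth note = 3; sixteenth = 2; half note = 16; dotted sixteenth note = 3; eighth note = 4; eighth note = 4; dotted whole = 48; quarter note = 8.
Adding: 3 + 2 + 16 + 3 + 4 + 4 + 48 + 8 = 88.
88 ÷ 8 = 11 beats.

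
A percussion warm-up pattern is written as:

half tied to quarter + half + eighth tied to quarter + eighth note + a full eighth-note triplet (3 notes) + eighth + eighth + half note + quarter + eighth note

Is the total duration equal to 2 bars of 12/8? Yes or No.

One bar of 12/8 = 12 eighth notes, so 2 bars = 24.
Convert each value to eighth notes: half tied to quarter (half + quarter) = 6; half = 4; eighth tied to quarter (eighth + quarter) = 3; eighth note = 1; a full eighth-note triplet (3 notes) (three triplet eighths span one quarter) = 2; eighth = 1; eighth = 1; half note = 4; quarter = 2; eighth note = 1.
Sum: 6 + 4 + 3 + 1 + 2 + 1 + 1 + 4 + 2 + 1 = 25.
25 exceeds 24, so the answer is No.

No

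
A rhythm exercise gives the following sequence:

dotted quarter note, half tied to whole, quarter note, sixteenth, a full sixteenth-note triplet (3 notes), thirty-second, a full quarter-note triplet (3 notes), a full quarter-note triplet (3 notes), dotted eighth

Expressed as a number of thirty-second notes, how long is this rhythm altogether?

113

Express everything in thirty-second notes: dotted quarter note = 12; half tied to whole (half + whole) = 48; quarter note = 8; sixteenth = 2; a full sixteenth-note triplet (3 notes) (three triplet sixteenths span one eighth) = 4; thirty-second = 1; a full quarter-note triplet (3 notes) (three triplet quarters span one half) = 16; a full quarter-note triplet (3 notes) (three triplet quarters span one half) = 16; dotted eighth = 6.
Altogether 12 + 48 + 8 + 2 + 4 + 1 + 16 + 16 + 6 = 113 thirty-second notes.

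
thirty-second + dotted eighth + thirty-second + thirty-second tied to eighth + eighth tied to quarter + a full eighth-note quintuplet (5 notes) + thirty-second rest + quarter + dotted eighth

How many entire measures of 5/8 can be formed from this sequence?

2

One bar of 5/8 = 20 thirty-second notes.
Each duration in thirty-second notes: thirty-second = 1; dotted eighth = 6; thirty-second = 1; thirty-second tied to eighth (thirty-second + eighth) = 5; eighth tied to quarter (eighth + quarter) = 12; a full eighth-note quintuplet (5 notes) (five quintuplet eighths span one half) = 16; thirty-second rest = 1; quarter = 8; dotted eighth = 6.
Adding: 1 + 6 + 1 + 5 + 12 + 16 + 1 + 8 + 6 = 56.
56 ÷ 20 = 2 complete bars with 16 left over.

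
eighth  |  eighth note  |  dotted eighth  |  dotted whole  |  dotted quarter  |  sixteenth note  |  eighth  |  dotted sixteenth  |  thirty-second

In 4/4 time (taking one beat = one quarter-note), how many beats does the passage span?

One quarter-note beat = 8 thirty-second notes.
Working in thirty-second notes: eighth = 4; eighth note = 4; dotted eighth = 6; dotted whole = 48; dotted quarter = 12; sixteenth note = 2; eighth = 4; dotted sixteenth = 3; thirty-second = 1.
Total: 4 + 4 + 6 + 48 + 12 + 2 + 4 + 3 + 1 = 84.
84 ÷ 8 = 10.5 beats.

10.5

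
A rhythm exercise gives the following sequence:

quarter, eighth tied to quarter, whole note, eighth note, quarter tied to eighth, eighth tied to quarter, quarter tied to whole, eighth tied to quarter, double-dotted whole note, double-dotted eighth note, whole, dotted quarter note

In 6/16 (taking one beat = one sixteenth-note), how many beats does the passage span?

119.5

One sixteenth-note beat = 2 thirty-second notes.
In thirty-second notes: quarter = 8; eighth tied to quarter (eighth + quarter) = 12; whole note = 32; eighth note = 4; quarter tied to eighth (quarter + eighth) = 12; eighth tied to quarter (eighth + quarter) = 12; quarter tied to whole (quarter + whole) = 40; eighth tied to quarter (eighth + quarter) = 12; double-dotted whole note = 56; double-dotted eighth note = 7; whole = 32; dotted quarter note = 12.
Altogether 8 + 12 + 32 + 4 + 12 + 12 + 40 + 12 + 56 + 7 + 32 + 12 = 239.
239 ÷ 2 = 119.5 beats.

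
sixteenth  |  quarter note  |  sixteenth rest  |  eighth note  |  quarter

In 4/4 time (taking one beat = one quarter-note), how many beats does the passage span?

3

One quarter-note beat = 4 sixteenth notes.
Each duration in sixteenth notes: sixteenth = 1; quarter note = 4; sixteenth rest = 1; eighth note = 2; quarter = 4.
Sum: 1 + 4 + 1 + 2 + 4 = 12.
12 ÷ 4 = 3 beats.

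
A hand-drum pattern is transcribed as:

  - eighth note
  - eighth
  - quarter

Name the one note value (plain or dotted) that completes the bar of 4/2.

dotted whole note

The bar of 4/2 = 16 eighth notes.
Working in eighth notes: eighth note = 1; eighth = 1; quarter = 2.
Adding: 1 + 1 + 2 = 4.
Remaining: 16 − 4 = 12 eighth notes, which is a dotted whole note.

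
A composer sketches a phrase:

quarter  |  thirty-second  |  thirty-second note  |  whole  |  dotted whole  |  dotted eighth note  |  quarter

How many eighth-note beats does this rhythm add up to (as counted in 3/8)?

One eighth-note beat = 4 thirty-second notes.
In thirty-second notes: quarter = 8; thirty-second = 1; thirty-second note = 1; whole = 32; dotted whole = 48; dotted eighth note = 6; quarter = 8.
Altogether 8 + 1 + 1 + 32 + 48 + 6 + 8 = 104.
104 ÷ 4 = 26 beats.

26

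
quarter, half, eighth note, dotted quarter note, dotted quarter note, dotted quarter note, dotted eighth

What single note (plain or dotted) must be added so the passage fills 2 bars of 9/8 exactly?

2 bars of 9/8 = 36 sixteenth notes.
Convert each value to sixteenth notes: quarter = 4; half = 8; eighth note = 2; dotted quarter note = 6; dotted quarter note = 6; dotted quarter note = 6; dotted eighth = 3.
Total: 4 + 8 + 2 + 6 + 6 + 6 + 3 = 35.
Remaining: 36 − 35 = 1 sixteenth note, which is a sixteenth note.

sixteenth note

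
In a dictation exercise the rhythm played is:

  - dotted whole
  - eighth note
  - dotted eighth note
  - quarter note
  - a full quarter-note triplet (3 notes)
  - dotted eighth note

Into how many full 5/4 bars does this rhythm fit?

2

One bar of 5/4 = 20 sixteenth notes.
In sixteenth notes: dotted whole = 24; eighth note = 2; dotted eighth note = 3; quarter note = 4; a full quarter-note triplet (3 notes) (three triplet quarters span one half) = 8; dotted eighth note = 3.
Altogether 24 + 2 + 3 + 4 + 8 + 3 = 44.
44 ÷ 20 = 2 complete bars with 4 left over.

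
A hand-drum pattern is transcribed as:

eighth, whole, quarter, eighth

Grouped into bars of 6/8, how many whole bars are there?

One bar of 6/8 = 6 eighth notes.
Express everything in eighth notes: eighth = 1; whole = 8; quarter = 2; eighth = 1.
Total: 1 + 8 + 2 + 1 = 12.
12 ÷ 6 = 2 complete bars with 0 left over.

2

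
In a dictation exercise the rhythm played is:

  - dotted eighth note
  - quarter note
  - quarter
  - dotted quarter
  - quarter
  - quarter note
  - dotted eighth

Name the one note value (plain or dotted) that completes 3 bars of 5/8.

3 bars of 5/8 = 30 sixteenth notes.
Each duration in sixteenth notes: dotted eighth note = 3; quarter note = 4; quarter = 4; dotted quarter = 6; quarter = 4; quarter note = 4; dotted eighth = 3.
Total: 3 + 4 + 4 + 6 + 4 + 4 + 3 = 28.
Remaining: 30 − 28 = 2 sixteenth notes, which is a eighth note.

eighth note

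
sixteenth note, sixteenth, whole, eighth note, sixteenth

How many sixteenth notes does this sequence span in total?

21

Convert each value to sixteenth notes: sixteenth note = 1; sixteenth = 1; whole = 16; eighth note = 2; sixteenth = 1.
Adding: 1 + 1 + 16 + 2 + 1 = 21 sixteenth notes.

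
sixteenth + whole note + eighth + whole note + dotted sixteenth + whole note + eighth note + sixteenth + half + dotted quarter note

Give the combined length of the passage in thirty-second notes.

Each duration in thirty-second notes: sixteenth = 2; whole note = 32; eighth = 4; whole note = 32; dotted sixteenth = 3; whole note = 32; eighth note = 4; sixteenth = 2; half = 16; dotted quarter note = 12.
Altogether 2 + 32 + 4 + 32 + 3 + 32 + 4 + 2 + 16 + 12 = 139 thirty-second notes.

139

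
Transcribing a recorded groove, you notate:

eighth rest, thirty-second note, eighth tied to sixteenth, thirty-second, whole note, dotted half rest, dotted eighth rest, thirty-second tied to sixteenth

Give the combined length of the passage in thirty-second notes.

Working in thirty-second notes: eighth rest = 4; thirty-second note = 1; eighth tied to sixteenth (eighth + sixteenth) = 6; thirty-second = 1; whole note = 32; dotted half rest = 24; dotted eighth rest = 6; thirty-second tied to sixteenth (thirty-second + sixteenth) = 3.
Total: 4 + 1 + 6 + 1 + 32 + 24 + 6 + 3 = 77 thirty-second notes.

77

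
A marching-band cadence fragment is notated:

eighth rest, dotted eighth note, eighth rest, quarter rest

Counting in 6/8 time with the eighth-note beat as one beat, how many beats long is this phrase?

5.5

One eighth-note beat = 2 sixteenth notes.
Each duration in sixteenth notes: eighth rest = 2; dotted eighth note = 3; eighth rest = 2; quarter rest = 4.
Total: 2 + 3 + 2 + 4 = 11.
11 ÷ 2 = 5.5 beats.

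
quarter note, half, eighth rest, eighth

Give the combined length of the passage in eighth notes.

Express everything in eighth notes: quarter note = 2; half = 4; eighth rest = 1; eighth = 1.
Altogether 2 + 4 + 1 + 1 = 8 eighth notes.

8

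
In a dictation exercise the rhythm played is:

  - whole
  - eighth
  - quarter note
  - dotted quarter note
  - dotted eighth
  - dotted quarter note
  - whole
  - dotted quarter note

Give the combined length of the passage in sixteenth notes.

Each duration in sixteenth notes: whole = 16; eighth = 2; quarter note = 4; dotted quarter note = 6; dotted eighth = 3; dotted quarter note = 6; whole = 16; dotted quarter note = 6.
Total: 16 + 2 + 4 + 6 + 3 + 6 + 16 + 6 = 59 sixteenth notes.

59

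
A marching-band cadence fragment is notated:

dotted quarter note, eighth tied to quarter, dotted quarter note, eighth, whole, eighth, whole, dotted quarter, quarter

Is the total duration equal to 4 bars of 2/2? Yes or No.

Yes

One bar of 2/2 = 8 eighth notes, so 4 bars = 32.
In eighth notes: dotted quarter note = 3; eighth tied to quarter (eighth + quarter) = 3; dotted quarter note = 3; eighth = 1; whole = 8; eighth = 1; whole = 8; dotted quarter = 3; quarter = 2.
Adding: 3 + 3 + 3 + 1 + 8 + 1 + 8 + 3 + 2 = 32.
32 equals 32, so the answer is Yes.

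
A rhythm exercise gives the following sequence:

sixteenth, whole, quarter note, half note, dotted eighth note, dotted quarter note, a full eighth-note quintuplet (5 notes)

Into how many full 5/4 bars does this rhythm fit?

One bar of 5/4 = 20 sixteenth notes.
Each duration in sixteenth notes: sixteenth = 1; whole = 16; quarter note = 4; half note = 8; dotted eighth note = 3; dotted quarter note = 6; a full eighth-note quintuplet (5 notes) (five quintuplet eighths span one half) = 8.
Sum: 1 + 16 + 4 + 8 + 3 + 6 + 8 = 46.
46 ÷ 20 = 2 complete bars with 6 left over.

2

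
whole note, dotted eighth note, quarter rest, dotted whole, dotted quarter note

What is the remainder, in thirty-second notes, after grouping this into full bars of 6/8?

10

One bar of 6/8 = 12 sixteenth notes.
Express everything in sixteenth notes: whole note = 16; dotted eighth note = 3; quarter rest = 4; dotted whole = 24; dotted quarter note = 6.
Sum: 16 + 3 + 4 + 24 + 6 = 53.
53 ÷ 12 = 4 complete bars with 5 sixteenth notes remaining = 10 thirty-second notes.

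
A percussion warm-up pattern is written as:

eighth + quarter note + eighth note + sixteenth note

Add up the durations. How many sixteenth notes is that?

Working in sixteenth notes: eighth = 2; quarter note = 4; eighth note = 2; sixteenth note = 1.
Adding: 2 + 4 + 2 + 1 = 9 sixteenth notes.

9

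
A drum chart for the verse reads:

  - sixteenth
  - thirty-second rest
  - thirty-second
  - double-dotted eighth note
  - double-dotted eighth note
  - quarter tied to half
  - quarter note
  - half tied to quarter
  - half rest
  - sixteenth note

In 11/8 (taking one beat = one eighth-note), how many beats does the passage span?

23

One eighth-note beat = 4 thirty-second notes.
Each duration in thirty-second notes: sixteenth = 2; thirty-second rest = 1; thirty-second = 1; double-dotted eighth note = 7; double-dotted eighth note = 7; quarter tied to half (quarter + half) = 24; quarter note = 8; half tied to quarter (half + quarter) = 24; half rest = 16; sixteenth note = 2.
Total: 2 + 1 + 1 + 7 + 7 + 24 + 8 + 24 + 16 + 2 = 92.
92 ÷ 4 = 23 beats.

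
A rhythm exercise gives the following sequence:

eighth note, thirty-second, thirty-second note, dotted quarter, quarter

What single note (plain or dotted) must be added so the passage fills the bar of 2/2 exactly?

dotted eighth note

The bar of 2/2 = 32 thirty-second notes.
Working in thirty-second notes: eighth note = 4; thirty-second = 1; thirty-second note = 1; dotted quarter = 12; quarter = 8.
Altogether 4 + 1 + 1 + 12 + 8 = 26.
Remaining: 32 − 26 = 6 thirty-second notes, which is a dotted eighth note.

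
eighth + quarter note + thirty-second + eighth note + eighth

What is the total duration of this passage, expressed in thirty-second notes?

Express everything in thirty-second notes: eighth = 4; quarter note = 8; thirty-second = 1; eighth note = 4; eighth = 4.
Altogether 4 + 8 + 1 + 4 + 4 = 21 thirty-second notes.

21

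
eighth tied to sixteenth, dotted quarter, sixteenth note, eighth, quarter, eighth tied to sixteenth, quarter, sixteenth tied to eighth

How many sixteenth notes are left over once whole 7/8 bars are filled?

One bar of 7/8 = 14 sixteenth notes.
Express everything in sixteenth notes: eighth tied to sixteenth (eighth + sixteenth) = 3; dotted quarter = 6; sixteenth note = 1; eighth = 2; quarter = 4; eighth tied to sixteenth (eighth + sixteenth) = 3; quarter = 4; sixteenth tied to eighth (sixteenth + eighth) = 3.
Sum: 3 + 6 + 1 + 2 + 4 + 3 + 4 + 3 = 26.
26 ÷ 14 = 1 complete bar with 12 sixteenth notes remaining.

12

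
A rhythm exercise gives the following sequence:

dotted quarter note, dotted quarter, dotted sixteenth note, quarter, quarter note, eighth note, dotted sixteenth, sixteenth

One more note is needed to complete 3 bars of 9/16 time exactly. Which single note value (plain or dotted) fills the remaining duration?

sixteenth note

3 bars of 9/16 = 54 thirty-second notes.
Convert each value to thirty-second notes: dotted quarter note = 12; dotted quarter = 12; dotted sixteenth note = 3; quarter = 8; quarter note = 8; eighth note = 4; dotted sixteenth = 3; sixteenth = 2.
Total: 12 + 12 + 3 + 8 + 8 + 4 + 3 + 2 = 52.
Remaining: 54 − 52 = 2 thirty-second notes, which is a sixteenth note.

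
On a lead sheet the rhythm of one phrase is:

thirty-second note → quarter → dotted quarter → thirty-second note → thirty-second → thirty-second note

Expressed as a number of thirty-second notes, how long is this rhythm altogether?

24

In thirty-second notes: thirty-second note = 1; quarter = 8; dotted quarter = 12; thirty-second note = 1; thirty-second = 1; thirty-second note = 1.
Sum: 1 + 8 + 12 + 1 + 1 + 1 = 24 thirty-second notes.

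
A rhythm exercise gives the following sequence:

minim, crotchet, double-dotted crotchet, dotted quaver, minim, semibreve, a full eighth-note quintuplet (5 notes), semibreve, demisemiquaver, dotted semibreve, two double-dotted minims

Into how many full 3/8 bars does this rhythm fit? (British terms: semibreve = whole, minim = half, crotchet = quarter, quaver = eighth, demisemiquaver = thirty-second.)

20

One bar of 3/8 = 12 thirty-second notes.
Express everything in thirty-second notes: minim = 16; crotchet = 8; double-dotted crotchet = 14; dotted quaver = 6; minim = 16; semibreve = 32; a full eighth-note quintuplet (5 notes) (five quintuplet eighths span one half) = 16; semibreve = 32; demisemiquaver = 1; dotted semibreve = 48; double-dotted minim = 28; double-dotted minim = 28.
Altogether 16 + 8 + 14 + 6 + 16 + 32 + 16 + 32 + 1 + 48 + 28 + 28 = 245.
245 ÷ 12 = 20 complete bars with 5 left over.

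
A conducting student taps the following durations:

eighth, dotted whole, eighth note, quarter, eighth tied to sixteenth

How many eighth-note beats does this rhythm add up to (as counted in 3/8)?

One eighth-note beat = 2 sixteenth notes.
Each duration in sixteenth notes: eighth = 2; dotted whole = 24; eighth note = 2; quarter = 4; eighth tied to sixteenth (eighth + sixteenth) = 3.
Adding: 2 + 24 + 2 + 4 + 3 = 35.
35 ÷ 2 = 17.5 beats.

17.5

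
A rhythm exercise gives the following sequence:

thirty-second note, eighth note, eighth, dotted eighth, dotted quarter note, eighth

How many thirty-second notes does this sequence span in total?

In thirty-second notes: thirty-second note = 1; eighth note = 4; eighth = 4; dotted eighth = 6; dotted quarter note = 12; eighth = 4.
Altogether 1 + 4 + 4 + 6 + 12 + 4 = 31 thirty-second notes.

31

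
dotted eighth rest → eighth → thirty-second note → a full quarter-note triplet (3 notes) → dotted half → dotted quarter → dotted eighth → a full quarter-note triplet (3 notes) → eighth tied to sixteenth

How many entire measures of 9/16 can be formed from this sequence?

5

One bar of 9/16 = 18 thirty-second notes.
In thirty-second notes: dotted eighth rest = 6; eighth = 4; thirty-second note = 1; a full quarter-note triplet (3 notes) (three triplet quarters span one half) = 16; dotted half = 24; dotted quarter = 12; dotted eighth = 6; a full quarter-note triplet (3 notes) (three triplet quarters span one half) = 16; eighth tied to sixteenth (eighth + sixteenth) = 6.
Adding: 6 + 4 + 1 + 16 + 24 + 12 + 6 + 16 + 6 = 91.
91 ÷ 18 = 5 complete bars with 1 left over.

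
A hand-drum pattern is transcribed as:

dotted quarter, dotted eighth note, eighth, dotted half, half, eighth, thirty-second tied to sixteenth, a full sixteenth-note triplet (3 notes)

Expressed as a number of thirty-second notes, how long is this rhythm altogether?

73

Working in thirty-second notes: dotted quarter = 12; dotted eighth note = 6; eighth = 4; dotted half = 24; half = 16; eighth = 4; thirty-second tied to sixteenth (thirty-second + sixteenth) = 3; a full sixteenth-note triplet (3 notes) (three triplet sixteenths span one eighth) = 4.
Adding: 12 + 6 + 4 + 24 + 16 + 4 + 3 + 4 = 73 thirty-second notes.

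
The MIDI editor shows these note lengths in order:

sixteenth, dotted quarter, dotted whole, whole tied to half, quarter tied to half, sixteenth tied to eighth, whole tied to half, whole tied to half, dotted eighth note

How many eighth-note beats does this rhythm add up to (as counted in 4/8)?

60.5

One eighth-note beat = 2 sixteenth notes.
Convert each value to sixteenth notes: sixteenth = 1; dotted quarter = 6; dotted whole = 24; whole tied to half (whole + half) = 24; quarter tied to half (quarter + half) = 12; sixteenth tied to eighth (sixteenth + eighth) = 3; whole tied to half (whole + half) = 24; whole tied to half (whole + half) = 24; dotted eighth note = 3.
Sum: 1 + 6 + 24 + 24 + 12 + 3 + 24 + 24 + 3 = 121.
121 ÷ 2 = 60.5 beats.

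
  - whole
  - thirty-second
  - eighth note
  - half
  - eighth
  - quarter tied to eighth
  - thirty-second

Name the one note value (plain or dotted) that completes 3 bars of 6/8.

3 bars of 6/8 = 72 thirty-second notes.
Each duration in thirty-second notes: whole = 32; thirty-second = 1; eighth note = 4; half = 16; eighth = 4; quarter tied to eighth (quarter + eighth) = 12; thirty-second = 1.
Total: 32 + 1 + 4 + 16 + 4 + 12 + 1 = 70.
Remaining: 72 − 70 = 2 thirty-second notes, which is a sixteenth note.

sixteenth note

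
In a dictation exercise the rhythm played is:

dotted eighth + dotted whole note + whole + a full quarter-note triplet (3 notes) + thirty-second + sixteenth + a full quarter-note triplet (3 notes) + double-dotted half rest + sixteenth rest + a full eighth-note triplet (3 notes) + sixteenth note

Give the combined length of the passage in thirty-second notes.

161

Express everything in thirty-second notes: dotted eighth = 6; dotted whole note = 48; whole = 32; a full quarter-note triplet (3 notes) (three triplet quarters span one half) = 16; thirty-second = 1; sixteenth = 2; a full quarter-note triplet (3 notes) (three triplet quarters span one half) = 16; double-dotted half rest = 28; sixteenth rest = 2; a full eighth-note triplet (3 notes) (three triplet eighths span one quarter) = 8; sixteenth note = 2.
Altogether 6 + 48 + 32 + 16 + 1 + 2 + 16 + 28 + 2 + 8 + 2 = 161 thirty-second notes.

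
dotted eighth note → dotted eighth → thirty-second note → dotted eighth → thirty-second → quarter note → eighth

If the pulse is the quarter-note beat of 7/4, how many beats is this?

One quarter-note beat = 8 thirty-second notes.
Working in thirty-second notes: dotted eighth note = 6; dotted eighth = 6; thirty-second note = 1; dotted eighth = 6; thirty-second = 1; quarter note = 8; eighth = 4.
Altogether 6 + 6 + 1 + 6 + 1 + 8 + 4 = 32.
32 ÷ 8 = 4 beats.

4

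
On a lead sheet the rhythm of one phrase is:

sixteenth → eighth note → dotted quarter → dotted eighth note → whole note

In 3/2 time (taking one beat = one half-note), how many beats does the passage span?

One half-note beat = 8 sixteenth notes.
Working in sixteenth notes: sixteenth = 1; eighth note = 2; dotted quarter = 6; dotted eighth note = 3; whole note = 16.
Altogether 1 + 2 + 6 + 3 + 16 = 28.
28 ÷ 8 = 3.5 beats.

3.5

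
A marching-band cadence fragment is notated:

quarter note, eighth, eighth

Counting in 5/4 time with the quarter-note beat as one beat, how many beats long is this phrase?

2

One quarter-note beat = 2 eighth notes.
Convert each value to eighth notes: quarter note = 2; eighth = 1; eighth = 1.
Altogether 2 + 1 + 1 = 4.
4 ÷ 2 = 2 beats.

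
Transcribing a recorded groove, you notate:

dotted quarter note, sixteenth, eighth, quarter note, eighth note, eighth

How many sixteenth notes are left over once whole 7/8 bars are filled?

One bar of 7/8 = 14 sixteenth notes.
In sixteenth notes: dotted quarter note = 6; sixteenth = 1; eighth = 2; quarter note = 4; eighth note = 2; eighth = 2.
Sum: 6 + 1 + 2 + 4 + 2 + 2 = 17.
17 ÷ 14 = 1 complete bar with 3 sixteenth notes remaining.

3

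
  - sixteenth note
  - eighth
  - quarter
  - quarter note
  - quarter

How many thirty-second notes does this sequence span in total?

30

Working in thirty-second notes: sixteenth note = 2; eighth = 4; quarter = 8; quarter note = 8; quarter = 8.
Adding: 2 + 4 + 8 + 8 + 8 = 30 thirty-second notes.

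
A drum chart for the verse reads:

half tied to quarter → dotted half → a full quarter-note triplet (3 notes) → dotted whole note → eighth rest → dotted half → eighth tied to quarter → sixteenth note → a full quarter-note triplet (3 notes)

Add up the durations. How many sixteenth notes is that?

In sixteenth notes: half tied to quarter (half + quarter) = 12; dotted half = 12; a full quarter-note triplet (3 notes) (three triplet quarters span one half) = 8; dotted whole note = 24; eighth rest = 2; dotted half = 12; eighth tied to quarter (eighth + quarter) = 6; sixteenth note = 1; a full quarter-note triplet (3 notes) (three triplet quarters span one half) = 8.
Total: 12 + 12 + 8 + 24 + 2 + 12 + 6 + 1 + 8 = 85 sixteenth notes.

85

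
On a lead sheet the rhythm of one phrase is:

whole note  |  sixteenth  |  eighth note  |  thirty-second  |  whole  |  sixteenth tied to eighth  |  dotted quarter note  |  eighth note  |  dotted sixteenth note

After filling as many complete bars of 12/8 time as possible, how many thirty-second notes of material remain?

One bar of 12/8 = 48 thirty-second notes.
Each duration in thirty-second notes: whole note = 32; sixteenth = 2; eighth note = 4; thirty-second = 1; whole = 32; sixteenth tied to eighth (sixteenth + eighth) = 6; dotted quarter note = 12; eighth note = 4; dotted sixteenth note = 3.
Adding: 32 + 2 + 4 + 1 + 32 + 6 + 12 + 4 + 3 = 96.
96 ÷ 48 = 2 complete bars with 0 thirty-second notes remaining.

0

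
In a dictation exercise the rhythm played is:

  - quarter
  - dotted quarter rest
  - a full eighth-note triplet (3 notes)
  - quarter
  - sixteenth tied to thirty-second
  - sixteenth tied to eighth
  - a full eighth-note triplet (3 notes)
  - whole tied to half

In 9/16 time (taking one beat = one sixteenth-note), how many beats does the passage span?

One sixteenth-note beat = 2 thirty-second notes.
Express everything in thirty-second notes: quarter = 8; dotted quarter rest = 12; a full eighth-note triplet (3 notes) (three triplet eighths span one quarter) = 8; quarter = 8; sixteenth tied to thirty-second (sixteenth + thirty-second) = 3; sixteenth tied to eighth (sixteenth + eighth) = 6; a full eighth-note triplet (3 notes) (three triplet eighths span one quarter) = 8; whole tied to half (whole + half) = 48.
Sum: 8 + 12 + 8 + 8 + 3 + 6 + 8 + 48 = 101.
101 ÷ 2 = 50.5 beats.

50.5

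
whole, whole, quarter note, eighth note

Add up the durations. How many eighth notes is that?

19

Working in eighth notes: whole = 8; whole = 8; quarter note = 2; eighth note = 1.
Sum: 8 + 8 + 2 + 1 = 19 eighth notes.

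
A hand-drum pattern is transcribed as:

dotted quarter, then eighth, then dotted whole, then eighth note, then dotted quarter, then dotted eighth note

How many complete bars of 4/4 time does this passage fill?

One bar of 4/4 = 16 sixteenth notes.
Working in sixteenth notes: dotted quarter = 6; eighth = 2; dotted whole = 24; eighth note = 2; dotted quarter = 6; dotted eighth note = 3.
Sum: 6 + 2 + 24 + 2 + 6 + 3 = 43.
43 ÷ 16 = 2 complete bars with 11 left over.

2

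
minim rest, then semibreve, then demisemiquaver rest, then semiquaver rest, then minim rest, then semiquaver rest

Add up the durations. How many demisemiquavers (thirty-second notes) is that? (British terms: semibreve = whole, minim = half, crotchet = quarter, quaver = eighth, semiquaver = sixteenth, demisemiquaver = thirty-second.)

Working in thirty-second notes: minim rest = 16; semibreve = 32; demisemiquaver rest = 1; semiquaver rest = 2; minim rest = 16; semiquaver rest = 2.
Total: 16 + 32 + 1 + 2 + 16 + 2 = 69 thirty-second notes.

69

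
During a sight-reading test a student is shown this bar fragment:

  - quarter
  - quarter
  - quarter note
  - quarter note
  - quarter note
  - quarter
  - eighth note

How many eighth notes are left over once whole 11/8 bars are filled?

One bar of 11/8 = 11 eighth notes.
Working in eighth notes: quarter = 2; quarter = 2; quarter note = 2; quarter note = 2; quarter note = 2; quarter = 2; eighth note = 1.
Adding: 2 + 2 + 2 + 2 + 2 + 2 + 1 = 13.
13 ÷ 11 = 1 complete bar with 2 eighth notes remaining.

2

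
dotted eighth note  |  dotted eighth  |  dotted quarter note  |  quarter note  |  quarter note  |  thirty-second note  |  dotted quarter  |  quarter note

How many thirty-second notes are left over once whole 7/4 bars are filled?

5

One bar of 7/4 = 56 thirty-second notes.
Working in thirty-second notes: dotted eighth note = 6; dotted eighth = 6; dotted quarter note = 12; quarter note = 8; quarter note = 8; thirty-second note = 1; dotted quarter = 12; quarter note = 8.
Adding: 6 + 6 + 12 + 8 + 8 + 1 + 12 + 8 = 61.
61 ÷ 56 = 1 complete bar with 5 thirty-second notes remaining.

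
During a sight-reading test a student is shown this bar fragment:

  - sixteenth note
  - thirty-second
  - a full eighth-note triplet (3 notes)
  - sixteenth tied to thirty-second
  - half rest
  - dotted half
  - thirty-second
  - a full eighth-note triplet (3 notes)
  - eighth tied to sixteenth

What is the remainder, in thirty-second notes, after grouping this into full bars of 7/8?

13

One bar of 7/8 = 28 thirty-second notes.
In thirty-second notes: sixteenth note = 2; thirty-second = 1; a full eighth-note triplet (3 notes) (three triplet eighths span one quarter) = 8; sixteenth tied to thirty-second (sixteenth + thirty-second) = 3; half rest = 16; dotted half = 24; thirty-second = 1; a full eighth-note triplet (3 notes) (three triplet eighths span one quarter) = 8; eighth tied to sixteenth (eighth + sixteenth) = 6.
Total: 2 + 1 + 8 + 3 + 16 + 24 + 1 + 8 + 6 = 69.
69 ÷ 28 = 2 complete bars with 13 thirty-second notes remaining.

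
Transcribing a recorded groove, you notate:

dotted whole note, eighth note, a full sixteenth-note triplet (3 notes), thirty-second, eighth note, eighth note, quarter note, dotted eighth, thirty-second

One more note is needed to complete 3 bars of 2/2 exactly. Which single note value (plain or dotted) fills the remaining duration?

half note

3 bars of 2/2 = 96 thirty-second notes.
Express everything in thirty-second notes: dotted whole note = 48; eighth note = 4; a full sixteenth-note triplet (3 notes) (three triplet sixteenths span one eighth) = 4; thirty-second = 1; eighth note = 4; eighth note = 4; quarter note = 8; dotted eighth = 6; thirty-second = 1.
Sum: 48 + 4 + 4 + 1 + 4 + 4 + 8 + 6 + 1 = 80.
Remaining: 96 − 80 = 16 thirty-second notes, which is a half note.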